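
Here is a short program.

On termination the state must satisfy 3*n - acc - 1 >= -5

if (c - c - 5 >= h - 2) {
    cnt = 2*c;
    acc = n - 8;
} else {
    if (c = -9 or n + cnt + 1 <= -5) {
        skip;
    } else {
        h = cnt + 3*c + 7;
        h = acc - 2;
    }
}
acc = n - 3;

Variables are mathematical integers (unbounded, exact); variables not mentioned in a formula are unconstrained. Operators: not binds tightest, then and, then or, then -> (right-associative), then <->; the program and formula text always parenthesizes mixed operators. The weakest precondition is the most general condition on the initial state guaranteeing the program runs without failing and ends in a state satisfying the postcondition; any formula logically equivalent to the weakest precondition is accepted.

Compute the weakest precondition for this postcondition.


Working backward. After the program, the postcondition 3*n - acc - 1 >= -5 must hold; in canonical form it is 3*n >= acc - 4.
Before acc := n - 3: 2*n >= -7
Then branch requires 2*n >= -7; else branch requires ((c = -9 or cnt + n <= -6) -> 2*n >= -7) and ((not (c = -9 or cnt + n <= -6)) -> 2*n >= -7).
Before the if: (h <= -3 -> 2*n >= -7) and ((not (h <= -3)) -> (((c = -9 or cnt + n <= -6) -> 2*n >= -7) and ((not (c = -9 or cnt + n <= -6)) -> 2*n >= -7)))
Answer: WP = (h <= -3 -> 2*n >= -7) and ((not (h <= -3)) -> (((c = -9 or cnt + n <= -6) -> 2*n >= -7) and ((not (c = -9 or cnt + n <= -6)) -> 2*n >= -7)))


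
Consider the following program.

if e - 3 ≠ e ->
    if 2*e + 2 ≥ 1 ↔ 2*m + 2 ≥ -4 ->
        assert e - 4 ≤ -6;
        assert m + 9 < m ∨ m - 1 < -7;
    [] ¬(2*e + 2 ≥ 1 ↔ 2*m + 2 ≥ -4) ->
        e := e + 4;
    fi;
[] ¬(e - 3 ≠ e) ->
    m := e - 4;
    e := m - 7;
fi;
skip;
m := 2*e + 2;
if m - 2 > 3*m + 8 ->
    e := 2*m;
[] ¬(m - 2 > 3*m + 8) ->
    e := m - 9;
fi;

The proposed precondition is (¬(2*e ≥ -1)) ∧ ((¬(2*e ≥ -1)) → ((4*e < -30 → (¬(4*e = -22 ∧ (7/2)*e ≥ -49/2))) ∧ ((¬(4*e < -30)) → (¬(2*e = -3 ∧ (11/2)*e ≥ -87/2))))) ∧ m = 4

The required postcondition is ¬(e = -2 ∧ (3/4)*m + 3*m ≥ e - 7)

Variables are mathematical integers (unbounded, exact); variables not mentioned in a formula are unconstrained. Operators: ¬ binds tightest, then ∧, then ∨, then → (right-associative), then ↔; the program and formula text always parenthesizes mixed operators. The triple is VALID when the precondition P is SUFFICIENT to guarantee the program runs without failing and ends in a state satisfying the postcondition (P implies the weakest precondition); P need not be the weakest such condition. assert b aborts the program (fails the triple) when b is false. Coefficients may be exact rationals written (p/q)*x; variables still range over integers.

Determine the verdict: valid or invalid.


Working backward. After the program, the postcondition ¬(e = -2 ∧ (3/4)*m + 3*m ≥ e - 7) must hold; in canonical form it is ¬(e = -2 ∧ (15/4)*m ≥ e - 7).
Then branch requires ¬(2*m = -2 ∧ (7/4)*m ≥ -7); else branch requires ¬(m = 7 ∧ (11/4)*m ≥ -16).
Before the if: (2*m < -10 → (¬(2*m = -2 ∧ (7/4)*m ≥ -7))) ∧ ((¬(2*m < -10)) → (¬(m = 7 ∧ (11/4)*m ≥ -16)))
Before m := 2*e + 2: (4*e < -14 → (¬(4*e = -6 ∧ (7/2)*e ≥ -21/2))) ∧ ((¬(4*e < -14)) → (¬(2*e = 5 ∧ (11/2)*e ≥ -43/2)))
Before skip: (4*e < -14 → (¬(4*e = -6 ∧ (7/2)*e ≥ -21/2))) ∧ ((¬(4*e < -14)) → (¬(2*e = 5 ∧ (11/2)*e ≥ -43/2)))
Then branch requires ((2*e ≥ -1 ↔ 2*m ≥ -6) → (e ≤ -2 ∧ m < -6 ∧ (4*e < -14 → (¬(4*e = -6 ∧ (7/2)*e ≥ -21/2))) ∧ ((¬(4*e < -14)) → (¬(2*e = 5 ∧ (11/2)*e ≥ -43/2))))) ∧ ((¬(2*e ≥ -1 ↔ 2*m ≥ -6)) → ((4*e < -30 → (¬(4*e = -22 ∧ (7/2)*e ≥ -49/2))) ∧ ((¬(4*e < -30)) → (¬(2*e = -3 ∧ (11/2)*e ≥ -87/2))))); else branch requires (4*e < 30 → (¬(4*e = 38 ∧ (7/2)*e ≥ 28))) ∧ ((¬(4*e < 30)) → (¬(2*e = 27 ∧ (11/2)*e ≥ 39))).
Before the if: ((2*e ≥ -1 ↔ 2*m ≥ -6) → (e ≤ -2 ∧ m < -6 ∧ (4*e < -14 → (¬(4*e = -6 ∧ (7/2)*e ≥ -21/2))) ∧ ((¬(4*e < -14)) → (¬(2*e = 5 ∧ (11/2)*e ≥ -43/2))))) ∧ ((¬(2*e ≥ -1 ↔ 2*m ≥ -6)) → ((4*e < -30 → (¬(4*e = -22 ∧ (7/2)*e ≥ -49/2))) ∧ ((¬(4*e < -30)) → (¬(2*e = -3 ∧ (11/2)*e ≥ -87/2)))))
The weakest precondition is ((2*e ≥ -1 ↔ 2*m ≥ -6) → (e ≤ -2 ∧ m < -6 ∧ (4*e < -14 → (¬(4*e = -6 ∧ (7/2)*e ≥ -21/2))) ∧ ((¬(4*e < -14)) → (¬(2*e = 5 ∧ (11/2)*e ≥ -43/2))))) ∧ ((¬(2*e ≥ -1 ↔ 2*m ≥ -6)) → ((4*e < -30 → (¬(4*e = -22 ∧ (7/2)*e ≥ -49/2))) ∧ ((¬(4*e < -30)) → (¬(2*e = -3 ∧ (11/2)*e ≥ -87/2))))).
Check whether (¬(2*e ≥ -1)) ∧ ((¬(2*e ≥ -1)) → ((4*e < -30 → (¬(4*e = -22 ∧ (7/2)*e ≥ -49/2))) ∧ ((¬(4*e < -30)) → (¬(2*e = -3 ∧ (11/2)*e ≥ -87/2))))) ∧ m = 4 implies it.
Every state satisfying the precondition satisfies the weakest precondition: the implication holds.
Answer: valid


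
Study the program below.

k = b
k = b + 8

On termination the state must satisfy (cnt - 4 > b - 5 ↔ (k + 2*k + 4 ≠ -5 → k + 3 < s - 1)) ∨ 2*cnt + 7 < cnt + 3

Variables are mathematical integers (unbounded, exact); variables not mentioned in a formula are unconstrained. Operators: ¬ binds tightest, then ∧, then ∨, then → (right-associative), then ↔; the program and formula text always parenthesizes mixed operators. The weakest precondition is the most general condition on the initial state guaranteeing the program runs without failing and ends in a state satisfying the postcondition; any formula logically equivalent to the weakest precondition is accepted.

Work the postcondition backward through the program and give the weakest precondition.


Working backward. After the program, the postcondition (cnt - 4 > b - 5 ↔ (k + 2*k + 4 ≠ -5 → k + 3 < s - 1)) ∨ 2*cnt + 7 < cnt + 3 must hold; in canonical form it is (cnt > b - 1 ↔ (3*k ≠ -9 → k < s - 4)) ∨ cnt < -4.
Before k := b + 8: (cnt > b - 1 ↔ (3*b ≠ -33 → b < s - 12)) ∨ cnt < -4
Before k := b: (cnt > b - 1 ↔ (3*b ≠ -33 → b < s - 12)) ∨ cnt < -4
Answer: WP = (cnt > b - 1 ↔ (3*b ≠ -33 → b < s - 12)) ∨ cnt < -4


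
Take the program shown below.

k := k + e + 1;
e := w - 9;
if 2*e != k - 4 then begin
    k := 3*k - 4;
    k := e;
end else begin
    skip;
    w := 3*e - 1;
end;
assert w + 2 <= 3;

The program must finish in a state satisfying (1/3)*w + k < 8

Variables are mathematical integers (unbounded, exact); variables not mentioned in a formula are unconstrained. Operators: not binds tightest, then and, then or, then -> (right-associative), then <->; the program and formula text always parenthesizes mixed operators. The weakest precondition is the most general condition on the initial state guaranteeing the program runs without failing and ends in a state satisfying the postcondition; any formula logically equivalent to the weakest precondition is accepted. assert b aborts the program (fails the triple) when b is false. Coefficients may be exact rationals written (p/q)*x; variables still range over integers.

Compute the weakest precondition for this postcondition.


Working backward. After the program, the postcondition (1/3)*w + k < 8 must hold; in canonical form it is k + (1/3)*w < 8.
Before assert w + 2 <= 3: w <= 1 and k + (1/3)*w < 8
Then branch requires w <= 1 and e + (1/3)*w < 8; else branch requires 3*e <= 2 and e + k < 25/3.
Before the if: (2*e != k - 4 -> (w <= 1 and e + (1/3)*w < 8)) and ((not (2*e != k - 4)) -> (3*e <= 2 and e + k < 25/3))
Before e := w - 9: (2*w != k + 14 -> (w <= 1 and (4/3)*w < 17)) and ((not (2*w != k + 14)) -> (3*w <= 29 and k + w < 52/3))
Before k := k + e + 1: (2*w != e + k + 15 -> (w <= 1 and (4/3)*w < 17)) and ((not (2*w != e + k + 15)) -> (3*w <= 29 and e + k + w < 49/3))
Answer: WP = (2*w != e + k + 15 -> (w <= 1 and (4/3)*w < 17)) and ((not (2*w != e + k + 15)) -> (3*w <= 29 and e + k + w < 49/3))


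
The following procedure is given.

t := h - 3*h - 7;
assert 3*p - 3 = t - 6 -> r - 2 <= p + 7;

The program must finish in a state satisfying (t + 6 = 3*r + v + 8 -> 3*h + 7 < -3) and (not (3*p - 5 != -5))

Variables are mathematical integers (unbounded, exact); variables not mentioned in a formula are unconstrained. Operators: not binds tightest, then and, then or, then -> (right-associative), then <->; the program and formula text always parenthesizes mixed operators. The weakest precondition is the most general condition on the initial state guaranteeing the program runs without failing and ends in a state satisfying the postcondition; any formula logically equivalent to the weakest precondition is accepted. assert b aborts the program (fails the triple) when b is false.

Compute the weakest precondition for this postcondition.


Working backward. After the program, the postcondition (t + 6 = 3*r + v + 8 -> 3*h + 7 < -3) and (not (3*p - 5 != -5)) must hold; in canonical form it is (t = 3*r + v + 2 -> 3*h < -10) and (not (3*p != 0)).
Before assert 3*p - 3 = t - 6 -> r - 2 <= p + 7: (3*p = t - 3 -> r <= p + 9) and (t = 3*r + v + 2 -> 3*h < -10) and (not (3*p != 0))
Before t := h - 3*h - 7: (2*h + 3*p = -10 -> r <= p + 9) and (2*h + 3*r + v = -9 -> 3*h < -10) and (not (3*p != 0))
Answer: WP = (2*h + 3*p = -10 -> r <= p + 9) and (2*h + 3*r + v = -9 -> 3*h < -10) and (not (3*p != 0))


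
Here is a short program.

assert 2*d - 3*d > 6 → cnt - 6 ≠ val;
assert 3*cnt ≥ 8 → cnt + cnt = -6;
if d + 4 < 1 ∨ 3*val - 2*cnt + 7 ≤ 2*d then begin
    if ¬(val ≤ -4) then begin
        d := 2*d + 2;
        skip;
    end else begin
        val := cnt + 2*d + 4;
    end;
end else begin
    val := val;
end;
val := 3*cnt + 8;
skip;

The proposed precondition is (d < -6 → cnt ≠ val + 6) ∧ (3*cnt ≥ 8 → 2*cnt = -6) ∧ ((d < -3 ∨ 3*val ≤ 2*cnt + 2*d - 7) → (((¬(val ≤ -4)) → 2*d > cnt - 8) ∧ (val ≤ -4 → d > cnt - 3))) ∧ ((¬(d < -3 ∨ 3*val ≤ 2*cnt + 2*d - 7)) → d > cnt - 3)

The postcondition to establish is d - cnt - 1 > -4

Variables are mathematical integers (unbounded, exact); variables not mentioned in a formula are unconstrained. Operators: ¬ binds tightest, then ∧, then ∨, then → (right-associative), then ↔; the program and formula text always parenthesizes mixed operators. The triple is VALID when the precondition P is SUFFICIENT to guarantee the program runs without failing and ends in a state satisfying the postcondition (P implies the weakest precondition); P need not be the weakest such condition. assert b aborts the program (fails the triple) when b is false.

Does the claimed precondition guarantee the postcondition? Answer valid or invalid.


Working backward. After the program, the postcondition d - cnt - 1 > -4 must hold; in canonical form it is d > cnt - 3.
Before skip: d > cnt - 3
Before val := 3*cnt + 8: d > cnt - 3
Then branch requires ((¬(val ≤ -4)) → 2*d > cnt - 5) ∧ (val ≤ -4 → d > cnt - 3); else branch requires d > cnt - 3.
Before the if: ((d < -3 ∨ 3*val ≤ 2*cnt + 2*d - 7) → (((¬(val ≤ -4)) → 2*d > cnt - 5) ∧ (val ≤ -4 → d > cnt - 3))) ∧ ((¬(d < -3 ∨ 3*val ≤ 2*cnt + 2*d - 7)) → d > cnt - 3)
Before assert 3*cnt ≥ 8 → cnt + cnt = -6: (3*cnt ≥ 8 → 2*cnt = -6) ∧ ((d < -3 ∨ 3*val ≤ 2*cnt + 2*d - 7) → (((¬(val ≤ -4)) → 2*d > cnt - 5) ∧ (val ≤ -4 → d > cnt - 3))) ∧ ((¬(d < -3 ∨ 3*val ≤ 2*cnt + 2*d - 7)) → d > cnt - 3)
Before assert 2*d - 3*d > 6 → cnt - 6 ≠ val: (d < -6 → cnt ≠ val + 6) ∧ (3*cnt ≥ 8 → 2*cnt = -6) ∧ ((d < -3 ∨ 3*val ≤ 2*cnt + 2*d - 7) → (((¬(val ≤ -4)) → 2*d > cnt - 5) ∧ (val ≤ -4 → d > cnt - 3))) ∧ ((¬(d < -3 ∨ 3*val ≤ 2*cnt + 2*d - 7)) → d > cnt - 3)
The weakest precondition is (d < -6 → cnt ≠ val + 6) ∧ (3*cnt ≥ 8 → 2*cnt = -6) ∧ ((d < -3 ∨ 3*val ≤ 2*cnt + 2*d - 7) → (((¬(val ≤ -4)) → 2*d > cnt - 5) ∧ (val ≤ -4 → d > cnt - 3))) ∧ ((¬(d < -3 ∨ 3*val ≤ 2*cnt + 2*d - 7)) → d > cnt - 3).
Check whether (d < -6 → cnt ≠ val + 6) ∧ (3*cnt ≥ 8 → 2*cnt = -6) ∧ ((d < -3 ∨ 3*val ≤ 2*cnt + 2*d - 7) → (((¬(val ≤ -4)) → 2*d > cnt - 8) ∧ (val ≤ -4 → d > cnt - 3))) ∧ ((¬(d < -3 ∨ 3*val ≤ 2*cnt + 2*d - 7)) → d > cnt - 3) implies it.
Countermodel: at the initial state cnt = -7, d = -7, val = 0, the precondition holds but the weakest precondition fails.
Answer: invalid


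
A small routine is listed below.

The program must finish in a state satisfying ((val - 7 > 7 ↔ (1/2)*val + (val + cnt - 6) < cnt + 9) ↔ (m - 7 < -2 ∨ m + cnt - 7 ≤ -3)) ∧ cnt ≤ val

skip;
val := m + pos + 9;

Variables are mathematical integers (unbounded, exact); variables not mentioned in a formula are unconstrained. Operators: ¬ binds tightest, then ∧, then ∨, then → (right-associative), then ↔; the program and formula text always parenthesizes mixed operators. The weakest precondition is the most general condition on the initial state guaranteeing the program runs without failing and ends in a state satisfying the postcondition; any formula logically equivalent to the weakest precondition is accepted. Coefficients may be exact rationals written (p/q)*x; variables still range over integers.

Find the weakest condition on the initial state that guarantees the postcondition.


Working backward. After the program, the postcondition ((val - 7 > 7 ↔ (1/2)*val + (val + cnt - 6) < cnt + 9) ↔ (m - 7 < -2 ∨ m + cnt - 7 ≤ -3)) ∧ cnt ≤ val must hold; in canonical form it is ((val > 14 ↔ (3/2)*val < 15) ↔ (m < 5 ∨ cnt + m ≤ 4)) ∧ cnt ≤ val.
Before val := m + pos + 9: ((m + pos > 5 ↔ (3/2)*m + (3/2)*pos < 3/2) ↔ (m < 5 ∨ cnt + m ≤ 4)) ∧ cnt ≤ m + pos + 9
Before skip: ((m + pos > 5 ↔ (3/2)*m + (3/2)*pos < 3/2) ↔ (m < 5 ∨ cnt + m ≤ 4)) ∧ cnt ≤ m + pos + 9
Answer: WP = ((m + pos > 5 ↔ (3/2)*m + (3/2)*pos < 3/2) ↔ (m < 5 ∨ cnt + m ≤ 4)) ∧ cnt ≤ m + pos + 9


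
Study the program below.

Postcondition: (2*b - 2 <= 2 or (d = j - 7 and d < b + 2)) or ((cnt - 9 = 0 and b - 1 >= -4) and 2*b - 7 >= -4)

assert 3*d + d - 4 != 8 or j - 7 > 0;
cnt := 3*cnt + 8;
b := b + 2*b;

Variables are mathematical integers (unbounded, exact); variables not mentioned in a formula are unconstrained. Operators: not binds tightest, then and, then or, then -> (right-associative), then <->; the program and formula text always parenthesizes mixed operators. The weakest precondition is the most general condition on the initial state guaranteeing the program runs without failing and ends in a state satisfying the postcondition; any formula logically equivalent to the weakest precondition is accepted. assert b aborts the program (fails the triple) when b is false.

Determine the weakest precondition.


Working backward. After the program, the postcondition (2*b - 2 <= 2 or (d = j - 7 and d < b + 2)) or ((cnt - 9 = 0 and b - 1 >= -4) and 2*b - 7 >= -4) must hold; in canonical form it is 2*b <= 4 or (d = j - 7 and d < b + 2) or (cnt = 9 and b >= -3 and 2*b >= 3).
Before b := b + 2*b: 6*b <= 4 or (d = j - 7 and d < 3*b + 2) or (cnt = 9 and 3*b >= -3 and 6*b >= 3)
Before cnt := 3*cnt + 8: 6*b <= 4 or (d = j - 7 and d < 3*b + 2) or (3*cnt = 1 and 3*b >= -3 and 6*b >= 3)
Before assert 3*d + d - 4 != 8 or j - 7 > 0: (4*d != 12 or j > 7) and (6*b <= 4 or (d = j - 7 and d < 3*b + 2) or (3*cnt = 1 and 3*b >= -3 and 6*b >= 3))
Answer: WP = (4*d != 12 or j > 7) and (6*b <= 4 or (d = j - 7 and d < 3*b + 2) or (3*cnt = 1 and 3*b >= -3 and 6*b >= 3))


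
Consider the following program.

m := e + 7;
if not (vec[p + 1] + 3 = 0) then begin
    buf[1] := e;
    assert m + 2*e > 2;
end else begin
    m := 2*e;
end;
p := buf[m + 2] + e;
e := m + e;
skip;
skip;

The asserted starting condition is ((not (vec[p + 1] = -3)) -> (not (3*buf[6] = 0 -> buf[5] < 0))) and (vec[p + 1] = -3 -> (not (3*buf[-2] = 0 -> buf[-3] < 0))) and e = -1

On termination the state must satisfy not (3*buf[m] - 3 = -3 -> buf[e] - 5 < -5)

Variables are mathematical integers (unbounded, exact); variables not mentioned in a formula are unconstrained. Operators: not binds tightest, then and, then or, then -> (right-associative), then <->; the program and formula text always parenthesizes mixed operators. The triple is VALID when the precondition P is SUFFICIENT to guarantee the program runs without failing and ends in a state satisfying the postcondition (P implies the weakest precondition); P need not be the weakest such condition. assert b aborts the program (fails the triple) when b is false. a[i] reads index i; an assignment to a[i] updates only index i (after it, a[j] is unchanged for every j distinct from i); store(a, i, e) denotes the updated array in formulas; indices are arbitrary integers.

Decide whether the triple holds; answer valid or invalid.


Working backward. After the program, the postcondition not (3*buf[m] - 3 = -3 -> buf[e] - 5 < -5) must hold; in canonical form it is not (3*buf[m] = 0 -> buf[e] < 0).
Before skip: not (3*buf[m] = 0 -> buf[e] < 0)
Before skip: not (3*buf[m] = 0 -> buf[e] < 0)
Before e := m + e: not (3*buf[m] = 0 -> buf[e + m] < 0)
Before p := buf[m + 2] + e: not (3*buf[m] = 0 -> buf[e + m] < 0)
Then branch requires 2*e + m > 2 and (not (3*store(buf, 1, e)[m] = 0 -> store(buf, 1, e)[e + m] < 0)); else branch requires not (3*buf[2*e] = 0 -> buf[3*e] < 0).
Before the if: ((not (vec[p + 1] = -3)) -> (2*e + m > 2 and (not (3*store(buf, 1, e)[m] = 0 -> store(buf, 1, e)[e + m] < 0)))) and (vec[p + 1] = -3 -> (not (3*buf[2*e] = 0 -> buf[3*e] < 0)))
Before m := e + 7: ((not (vec[p + 1] = -3)) -> (3*e > -5 and (not (3*store(buf, 1, e)[e + 7] = 0 -> store(buf, 1, e)[2*e + 7] < 0)))) and (vec[p + 1] = -3 -> (not (3*buf[2*e] = 0 -> buf[3*e] < 0)))
The weakest precondition is ((not (vec[p + 1] = -3)) -> (3*e > -5 and (not (3*store(buf, 1, e)[e + 7] = 0 -> store(buf, 1, e)[2*e + 7] < 0)))) and (vec[p + 1] = -3 -> (not (3*buf[2*e] = 0 -> buf[3*e] < 0))).
Check whether ((not (vec[p + 1] = -3)) -> (not (3*buf[6] = 0 -> buf[5] < 0))) and (vec[p + 1] = -3 -> (not (3*buf[-2] = 0 -> buf[-3] < 0))) and e = -1 implies it.
Every state satisfying the precondition satisfies the weakest precondition: the implication holds.
Answer: valid


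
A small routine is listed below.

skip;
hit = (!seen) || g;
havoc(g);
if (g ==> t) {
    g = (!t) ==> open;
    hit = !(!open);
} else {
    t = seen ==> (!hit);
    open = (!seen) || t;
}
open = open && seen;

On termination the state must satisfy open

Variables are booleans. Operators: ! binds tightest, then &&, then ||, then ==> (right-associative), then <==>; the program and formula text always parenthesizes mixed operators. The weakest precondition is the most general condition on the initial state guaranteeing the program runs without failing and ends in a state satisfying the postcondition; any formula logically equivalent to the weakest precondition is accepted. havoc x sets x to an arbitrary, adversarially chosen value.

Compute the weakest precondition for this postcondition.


Working backward. After the program, open must hold.
Before open := open && seen: open && seen
Then branch requires open && seen; else branch requires ((!seen) || (seen ==> (!hit))) && seen.
Before the if: ((g ==> t) ==> (open && seen)) && ((!(g ==> t)) ==> (((!seen) || (seen ==> (!hit))) && seen))
Before havoc g: (t ==> (open && seen)) && ((!t) ==> (((!seen) || (seen ==> (!hit))) && seen)) && open && seen
Before hit := (!seen) || g: (t ==> (open && seen)) && ((!t) ==> (((!seen) || (seen ==> (!((!seen) || g)))) && seen)) && open && seen
Before skip: (t ==> (open && seen)) && ((!t) ==> (((!seen) || (seen ==> (!((!seen) || g)))) && seen)) && open && seen
Answer: WP = (t ==> (open && seen)) && ((!t) ==> (((!seen) || (seen ==> (!((!seen) || g)))) && seen)) && open && seen


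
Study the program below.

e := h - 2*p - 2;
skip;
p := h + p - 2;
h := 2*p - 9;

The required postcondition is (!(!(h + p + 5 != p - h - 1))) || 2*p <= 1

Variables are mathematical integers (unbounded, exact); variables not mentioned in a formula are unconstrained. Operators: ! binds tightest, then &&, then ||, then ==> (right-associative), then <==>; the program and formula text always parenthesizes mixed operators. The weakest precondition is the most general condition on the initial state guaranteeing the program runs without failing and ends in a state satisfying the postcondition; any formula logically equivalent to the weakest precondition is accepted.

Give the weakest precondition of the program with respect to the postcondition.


Working backward. After the program, the postcondition (!(!(h + p + 5 != p - h - 1))) || 2*p <= 1 must hold; in canonical form it is 2*h != -6 || 2*p <= 1.
Before h := 2*p - 9: 4*p != 12 || 2*p <= 1
Before p := h + p - 2: 4*h + 4*p != 20 || 2*h + 2*p <= 5
Before skip: 4*h + 4*p != 20 || 2*h + 2*p <= 5
Before e := h - 2*p - 2: 4*h + 4*p != 20 || 2*h + 2*p <= 5
Answer: WP = 4*h + 4*p != 20 || 2*h + 2*p <= 5


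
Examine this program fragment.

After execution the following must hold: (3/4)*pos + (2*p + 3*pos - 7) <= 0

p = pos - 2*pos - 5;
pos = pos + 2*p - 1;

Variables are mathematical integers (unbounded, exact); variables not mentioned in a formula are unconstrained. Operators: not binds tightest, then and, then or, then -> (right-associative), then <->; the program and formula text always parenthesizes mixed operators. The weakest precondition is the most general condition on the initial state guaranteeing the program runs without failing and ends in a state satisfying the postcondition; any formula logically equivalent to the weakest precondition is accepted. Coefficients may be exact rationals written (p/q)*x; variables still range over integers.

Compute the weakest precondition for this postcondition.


Working backward. After the program, the postcondition (3/4)*pos + (2*p + 3*pos - 7) <= 0 must hold; in canonical form it is 2*p + (15/4)*pos <= 7.
Before pos := pos + 2*p - 1: (19/2)*p + (15/4)*pos <= 43/4
Before p := pos - 2*pos - 5: (23/4)*pos >= -233/4
Answer: WP = (23/4)*pos >= -233/4


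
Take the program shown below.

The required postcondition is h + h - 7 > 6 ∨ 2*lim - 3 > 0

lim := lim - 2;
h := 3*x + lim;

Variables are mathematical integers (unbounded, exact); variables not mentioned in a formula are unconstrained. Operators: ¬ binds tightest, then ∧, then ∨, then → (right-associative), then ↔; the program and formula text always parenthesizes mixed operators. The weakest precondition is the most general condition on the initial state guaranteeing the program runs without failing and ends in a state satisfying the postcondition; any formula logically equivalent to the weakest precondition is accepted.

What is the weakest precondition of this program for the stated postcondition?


Working backward. After the program, the postcondition h + h - 7 > 6 ∨ 2*lim - 3 > 0 must hold; in canonical form it is 2*h > 13 ∨ 2*lim > 3.
Before h := 3*x + lim: 2*lim + 6*x > 13 ∨ 2*lim > 3
Before lim := lim - 2: 2*lim + 6*x > 17 ∨ 2*lim > 7
Answer: WP = 2*lim + 6*x > 17 ∨ 2*lim > 7


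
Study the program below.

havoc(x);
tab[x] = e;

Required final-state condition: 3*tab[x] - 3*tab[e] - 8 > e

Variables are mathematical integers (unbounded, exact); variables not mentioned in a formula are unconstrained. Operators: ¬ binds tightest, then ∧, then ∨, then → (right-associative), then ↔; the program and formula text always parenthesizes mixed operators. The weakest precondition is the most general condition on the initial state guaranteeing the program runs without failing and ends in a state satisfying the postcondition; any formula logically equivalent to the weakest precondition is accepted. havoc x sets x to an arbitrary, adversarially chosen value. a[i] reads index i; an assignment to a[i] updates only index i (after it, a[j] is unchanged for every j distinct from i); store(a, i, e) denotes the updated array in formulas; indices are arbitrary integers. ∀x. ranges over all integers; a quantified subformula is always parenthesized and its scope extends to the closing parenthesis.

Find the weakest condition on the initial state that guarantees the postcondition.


Working backward. After the program, the postcondition 3*tab[x] - 3*tab[e] - 8 > e must hold; in canonical form it is 3*tab[x] > 3*tab[e] + e + 8.
Before tab[x] := e: 3*store(tab, x, e)[x] > 3*store(tab, x, e)[e] + e + 8
Before havoc x: ∀x_1. 3*store(tab, x_1, e)[x_1] > 3*store(tab, x_1, e)[e] + e + 8
Answer: WP = ∀x_1. 3*store(tab, x_1, e)[x_1] > 3*store(tab, x_1, e)[e] + e + 8


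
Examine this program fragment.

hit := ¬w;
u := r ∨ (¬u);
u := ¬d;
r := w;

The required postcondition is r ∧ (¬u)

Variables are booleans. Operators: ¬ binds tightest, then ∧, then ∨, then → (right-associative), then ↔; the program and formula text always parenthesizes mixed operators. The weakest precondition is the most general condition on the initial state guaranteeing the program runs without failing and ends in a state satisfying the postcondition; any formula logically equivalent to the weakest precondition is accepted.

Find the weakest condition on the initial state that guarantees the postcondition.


Working backward. After the program, r ∧ (¬u) must hold.
Before r := w: w ∧ (¬u)
Before u := ¬d: w ∧ d
Before u := r ∨ (¬u): w ∧ d
Before hit := ¬w: w ∧ d
Answer: WP = w ∧ d


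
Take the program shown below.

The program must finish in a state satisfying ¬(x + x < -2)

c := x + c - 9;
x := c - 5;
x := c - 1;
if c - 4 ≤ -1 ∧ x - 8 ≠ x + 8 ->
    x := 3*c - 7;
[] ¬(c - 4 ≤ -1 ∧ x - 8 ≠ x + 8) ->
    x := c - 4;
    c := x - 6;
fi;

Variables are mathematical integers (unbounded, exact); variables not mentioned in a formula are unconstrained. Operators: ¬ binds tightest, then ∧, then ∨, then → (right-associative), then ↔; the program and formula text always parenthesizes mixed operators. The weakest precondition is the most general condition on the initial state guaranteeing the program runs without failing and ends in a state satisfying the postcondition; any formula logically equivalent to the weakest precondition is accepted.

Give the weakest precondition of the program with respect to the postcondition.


Working backward. After the program, the postcondition ¬(x + x < -2) must hold; in canonical form it is ¬(2*x < -2).
Then branch requires ¬(6*c < 12); else branch requires ¬(2*c < 6).
Before the if: (c ≤ 3 → (¬(6*c < 12))) ∧ ((¬(c ≤ 3)) → (¬(2*c < 6)))
Before x := c - 1: (c ≤ 3 → (¬(6*c < 12))) ∧ ((¬(c ≤ 3)) → (¬(2*c < 6)))
Before x := c - 5: (c ≤ 3 → (¬(6*c < 12))) ∧ ((¬(c ≤ 3)) → (¬(2*c < 6)))
Before c := x + c - 9: (c + x ≤ 12 → (¬(6*c + 6*x < 66))) ∧ ((¬(c + x ≤ 12)) → (¬(2*c + 2*x < 24)))
Answer: WP = (c + x ≤ 12 → (¬(6*c + 6*x < 66))) ∧ ((¬(c + x ≤ 12)) → (¬(2*c + 2*x < 24)))


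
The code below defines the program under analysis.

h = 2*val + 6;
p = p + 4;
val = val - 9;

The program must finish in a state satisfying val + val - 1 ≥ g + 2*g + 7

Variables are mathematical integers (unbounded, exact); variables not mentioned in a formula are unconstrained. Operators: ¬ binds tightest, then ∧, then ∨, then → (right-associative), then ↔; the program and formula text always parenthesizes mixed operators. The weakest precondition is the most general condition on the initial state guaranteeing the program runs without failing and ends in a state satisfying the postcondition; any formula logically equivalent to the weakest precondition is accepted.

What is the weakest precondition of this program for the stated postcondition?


Working backward. After the program, the postcondition val + val - 1 ≥ g + 2*g + 7 must hold; in canonical form it is 2*val ≥ 3*g + 8.
Before val := val - 9: 2*val ≥ 3*g + 26
Before p := p + 4: 2*val ≥ 3*g + 26
Before h := 2*val + 6: 2*val ≥ 3*g + 26
Answer: WP = 2*val ≥ 3*g + 26


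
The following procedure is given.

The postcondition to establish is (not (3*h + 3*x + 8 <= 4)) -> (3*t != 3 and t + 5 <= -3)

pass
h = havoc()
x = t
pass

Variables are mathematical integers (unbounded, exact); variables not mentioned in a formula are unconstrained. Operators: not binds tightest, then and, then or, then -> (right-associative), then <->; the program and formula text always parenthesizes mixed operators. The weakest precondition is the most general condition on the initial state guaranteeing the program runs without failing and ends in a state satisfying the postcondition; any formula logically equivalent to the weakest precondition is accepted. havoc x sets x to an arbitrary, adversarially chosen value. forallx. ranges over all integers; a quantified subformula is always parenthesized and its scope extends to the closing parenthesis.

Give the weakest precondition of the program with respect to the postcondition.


Working backward. After the program, the postcondition (not (3*h + 3*x + 8 <= 4)) -> (3*t != 3 and t + 5 <= -3) must hold; in canonical form it is (not (3*h + 3*x <= -4)) -> (3*t != 3 and t <= -8).
Before skip: (not (3*h + 3*x <= -4)) -> (3*t != 3 and t <= -8)
Before x := t: (not (3*h + 3*t <= -4)) -> (3*t != 3 and t <= -8)
Before havoc h: forall h_1. ((not (3*h_1 + 3*t <= -4)) -> (3*t != 3 and t <= -8))
Before skip: forall h_1. ((not (3*h_1 + 3*t <= -4)) -> (3*t != 3 and t <= -8))
Answer: WP = forall h_1. ((not (3*h_1 + 3*t <= -4)) -> (3*t != 3 and t <= -8))


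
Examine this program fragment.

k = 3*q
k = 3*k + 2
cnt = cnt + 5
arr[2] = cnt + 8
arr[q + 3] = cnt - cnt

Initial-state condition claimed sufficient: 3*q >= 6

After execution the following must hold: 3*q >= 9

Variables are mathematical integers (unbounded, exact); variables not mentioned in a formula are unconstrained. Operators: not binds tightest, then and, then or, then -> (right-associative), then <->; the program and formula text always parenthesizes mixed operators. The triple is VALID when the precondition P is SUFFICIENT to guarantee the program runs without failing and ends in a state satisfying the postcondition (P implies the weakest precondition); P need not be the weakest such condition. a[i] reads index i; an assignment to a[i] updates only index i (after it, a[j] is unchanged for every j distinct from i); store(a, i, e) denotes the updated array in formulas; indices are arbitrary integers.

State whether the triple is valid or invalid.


Working backward. After the program, 3*q >= 9 must hold.
Before arr[q + 3] := cnt - cnt: 3*q >= 9
Before arr[2] := cnt + 8: 3*q >= 9
Before cnt := cnt + 5: 3*q >= 9
Before k := 3*k + 2: 3*q >= 9
Before k := 3*q: 3*q >= 9
The weakest precondition is 3*q >= 9.
Check whether 3*q >= 6 implies it.
Countermodel: at the initial state q = 2, the precondition holds but the weakest precondition fails.
Answer: invalid


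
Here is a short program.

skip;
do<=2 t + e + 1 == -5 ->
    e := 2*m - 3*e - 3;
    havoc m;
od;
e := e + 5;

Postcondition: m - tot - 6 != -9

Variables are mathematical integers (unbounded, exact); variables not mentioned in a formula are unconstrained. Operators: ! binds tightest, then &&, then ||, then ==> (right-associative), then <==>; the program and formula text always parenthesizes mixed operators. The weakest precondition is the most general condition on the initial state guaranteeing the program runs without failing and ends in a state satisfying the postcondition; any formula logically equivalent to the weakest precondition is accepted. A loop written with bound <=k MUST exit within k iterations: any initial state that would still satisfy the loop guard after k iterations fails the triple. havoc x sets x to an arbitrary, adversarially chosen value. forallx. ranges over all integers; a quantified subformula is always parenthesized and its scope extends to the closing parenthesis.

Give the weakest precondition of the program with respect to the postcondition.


Working backward. After the program, the postcondition m - tot - 6 != -9 must hold; in canonical form it is m != tot - 3.
Before e := e + 5: m != tot - 3
Before the loop (bound <=2), unroll the exhaustion recursion (WP_0 = exit-now case; WP_j = one more guarded iteration, up to j = 2):
  WP_0: (!(e + t == -6)) && m != tot - 3
  WP_1: (e + t == -6 ==> (forall m_1. ((!(2*m + t == 3*e - 3)) && m_1 != tot - 3))) && ((!(e + t == -6)) ==> m != tot - 3)
  WP_2: (e + t == -6 ==> (forall m_2. ((2*m + t == 3*e - 3 ==> (forall m_1. ((!(9*e + 2*m_2 + t == 6*m - 12)) && m_1 != tot - 3))) && ((!(2*m + t == 3*e - 3)) ==> m_2 != tot - 3)))) && ((!(e + t == -6)) ==> m != tot - 3)
So before the loop: (e + t == -6 ==> (forall m_2. ((2*m + t == 3*e - 3 ==> (forall m_1. ((!(9*e + 2*m_2 + t == 6*m - 12)) && m_1 != tot - 3))) && ((!(2*m + t == 3*e - 3)) ==> m_2 != tot - 3)))) && ((!(e + t == -6)) ==> m != tot - 3)
Before skip: (e + t == -6 ==> (forall m_2. ((2*m + t == 3*e - 3 ==> (forall m_1. ((!(9*e + 2*m_2 + t == 6*m - 12)) && m_1 != tot - 3))) && ((!(2*m + t == 3*e - 3)) ==> m_2 != tot - 3)))) && ((!(e + t == -6)) ==> m != tot - 3)
Answer: WP = (e + t == -6 ==> (forall m_2. ((2*m + t == 3*e - 3 ==> (forall m_1. ((!(9*e + 2*m_2 + t == 6*m - 12)) && m_1 != tot - 3))) && ((!(2*m + t == 3*e - 3)) ==> m_2 != tot - 3)))) && ((!(e + t == -6)) ==> m != tot - 3)


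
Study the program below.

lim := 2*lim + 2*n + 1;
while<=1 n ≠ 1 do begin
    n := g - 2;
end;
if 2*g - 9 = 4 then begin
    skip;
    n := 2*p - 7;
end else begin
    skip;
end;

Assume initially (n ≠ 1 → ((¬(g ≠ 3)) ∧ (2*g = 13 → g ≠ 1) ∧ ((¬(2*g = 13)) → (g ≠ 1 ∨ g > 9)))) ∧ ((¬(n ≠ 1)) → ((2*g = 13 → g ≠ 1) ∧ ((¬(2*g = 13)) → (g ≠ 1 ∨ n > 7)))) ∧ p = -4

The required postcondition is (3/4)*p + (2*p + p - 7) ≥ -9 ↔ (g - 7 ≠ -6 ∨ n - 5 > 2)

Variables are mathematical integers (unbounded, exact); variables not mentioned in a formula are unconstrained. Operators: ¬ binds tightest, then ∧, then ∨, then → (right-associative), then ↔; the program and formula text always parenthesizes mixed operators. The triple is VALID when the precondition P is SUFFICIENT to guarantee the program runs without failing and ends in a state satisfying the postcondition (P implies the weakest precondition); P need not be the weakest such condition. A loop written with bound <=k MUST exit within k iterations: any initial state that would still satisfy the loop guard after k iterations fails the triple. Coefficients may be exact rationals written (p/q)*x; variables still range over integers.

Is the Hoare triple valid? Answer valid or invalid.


Working backward. After the program, the postcondition (3/4)*p + (2*p + p - 7) ≥ -9 ↔ (g - 7 ≠ -6 ∨ n - 5 > 2) must hold; in canonical form it is (15/4)*p ≥ -2 ↔ (g ≠ 1 ∨ n > 7).
Then branch requires (15/4)*p ≥ -2 ↔ (g ≠ 1 ∨ 2*p > 14); else branch requires (15/4)*p ≥ -2 ↔ (g ≠ 1 ∨ n > 7).
Before the if: (2*g = 13 → ((15/4)*p ≥ -2 ↔ (g ≠ 1 ∨ 2*p > 14))) ∧ ((¬(2*g = 13)) → ((15/4)*p ≥ -2 ↔ (g ≠ 1 ∨ n > 7)))
Before the loop (bound <=1), unroll the exhaustion recursion (WP_0 = exit-now case; WP_j = one more guarded iteration, up to j = 1):
  WP_0: (¬(n ≠ 1)) ∧ (2*g = 13 → ((15/4)*p ≥ -2 ↔ (g ≠ 1 ∨ 2*p > 14))) ∧ ((¬(2*g = 13)) → ((15/4)*p ≥ -2 ↔ (g ≠ 1 ∨ n > 7)))
  WP_1: (n ≠ 1 → ((¬(g ≠ 3)) ∧ (2*g = 13 → ((15/4)*p ≥ -2 ↔ (g ≠ 1 ∨ 2*p > 14))) ∧ ((¬(2*g = 13)) → ((15/4)*p ≥ -2 ↔ (g ≠ 1 ∨ g > 9))))) ∧ ((¬(n ≠ 1)) → ((2*g = 13 → ((15/4)*p ≥ -2 ↔ (g ≠ 1 ∨ 2*p > 14))) ∧ ((¬(2*g = 13)) → ((15/4)*p ≥ -2 ↔ (g ≠ 1 ∨ n > 7)))))
So before the loop: (n ≠ 1 → ((¬(g ≠ 3)) ∧ (2*g = 13 → ((15/4)*p ≥ -2 ↔ (g ≠ 1 ∨ 2*p > 14))) ∧ ((¬(2*g = 13)) → ((15/4)*p ≥ -2 ↔ (g ≠ 1 ∨ g > 9))))) ∧ ((¬(n ≠ 1)) → ((2*g = 13 → ((15/4)*p ≥ -2 ↔ (g ≠ 1 ∨ 2*p > 14))) ∧ ((¬(2*g = 13)) → ((15/4)*p ≥ -2 ↔ (g ≠ 1 ∨ n > 7)))))
Before lim := 2*lim + 2*n + 1: (n ≠ 1 → ((¬(g ≠ 3)) ∧ (2*g = 13 → ((15/4)*p ≥ -2 ↔ (g ≠ 1 ∨ 2*p > 14))) ∧ ((¬(2*g = 13)) → ((15/4)*p ≥ -2 ↔ (g ≠ 1 ∨ g > 9))))) ∧ ((¬(n ≠ 1)) → ((2*g = 13 → ((15/4)*p ≥ -2 ↔ (g ≠ 1 ∨ 2*p > 14))) ∧ ((¬(2*g = 13)) → ((15/4)*p ≥ -2 ↔ (g ≠ 1 ∨ n > 7)))))
The weakest precondition is (n ≠ 1 → ((¬(g ≠ 3)) ∧ (2*g = 13 → ((15/4)*p ≥ -2 ↔ (g ≠ 1 ∨ 2*p > 14))) ∧ ((¬(2*g = 13)) → ((15/4)*p ≥ -2 ↔ (g ≠ 1 ∨ g > 9))))) ∧ ((¬(n ≠ 1)) → ((2*g = 13 → ((15/4)*p ≥ -2 ↔ (g ≠ 1 ∨ 2*p > 14))) ∧ ((¬(2*g = 13)) → ((15/4)*p ≥ -2 ↔ (g ≠ 1 ∨ n > 7))))).
Check whether (n ≠ 1 → ((¬(g ≠ 3)) ∧ (2*g = 13 → g ≠ 1) ∧ ((¬(2*g = 13)) → (g ≠ 1 ∨ g > 9)))) ∧ ((¬(n ≠ 1)) → ((2*g = 13 → g ≠ 1) ∧ ((¬(2*g = 13)) → (g ≠ 1 ∨ n > 7)))) ∧ p = -4 implies it.
Countermodel: at the initial state g = 2, n = 1, p = -4, the precondition holds but the weakest precondition fails.
Answer: invalid


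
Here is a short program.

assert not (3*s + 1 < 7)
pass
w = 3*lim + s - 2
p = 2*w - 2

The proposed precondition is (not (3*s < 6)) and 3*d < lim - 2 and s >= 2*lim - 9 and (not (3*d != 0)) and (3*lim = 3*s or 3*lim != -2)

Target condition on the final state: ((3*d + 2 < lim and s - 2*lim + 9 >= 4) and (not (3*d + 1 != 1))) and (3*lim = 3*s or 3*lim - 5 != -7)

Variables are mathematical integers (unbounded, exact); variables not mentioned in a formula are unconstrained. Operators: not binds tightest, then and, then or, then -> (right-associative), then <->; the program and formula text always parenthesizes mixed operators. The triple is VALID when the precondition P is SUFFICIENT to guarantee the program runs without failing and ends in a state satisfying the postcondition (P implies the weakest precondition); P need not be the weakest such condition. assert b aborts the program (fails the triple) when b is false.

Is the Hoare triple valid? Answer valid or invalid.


Working backward. After the program, the postcondition ((3*d + 2 < lim and s - 2*lim + 9 >= 4) and (not (3*d + 1 != 1))) and (3*lim = 3*s or 3*lim - 5 != -7) must hold; in canonical form it is 3*d < lim - 2 and s >= 2*lim - 5 and (not (3*d != 0)) and (3*lim = 3*s or 3*lim != -2).
Before p := 2*w - 2: 3*d < lim - 2 and s >= 2*lim - 5 and (not (3*d != 0)) and (3*lim = 3*s or 3*lim != -2)
Before w := 3*lim + s - 2: 3*d < lim - 2 and s >= 2*lim - 5 and (not (3*d != 0)) and (3*lim = 3*s or 3*lim != -2)
Before skip: 3*d < lim - 2 and s >= 2*lim - 5 and (not (3*d != 0)) and (3*lim = 3*s or 3*lim != -2)
Before assert not (3*s + 1 < 7): (not (3*s < 6)) and 3*d < lim - 2 and s >= 2*lim - 5 and (not (3*d != 0)) and (3*lim = 3*s or 3*lim != -2)
The weakest precondition is (not (3*s < 6)) and 3*d < lim - 2 and s >= 2*lim - 5 and (not (3*d != 0)) and (3*lim = 3*s or 3*lim != -2).
Check whether (not (3*s < 6)) and 3*d < lim - 2 and s >= 2*lim - 9 and (not (3*d != 0)) and (3*lim = 3*s or 3*lim != -2) implies it.
Countermodel: at the initial state d = 0, lim = 4, s = 2, the precondition holds but the weakest precondition fails.
Answer: invalid


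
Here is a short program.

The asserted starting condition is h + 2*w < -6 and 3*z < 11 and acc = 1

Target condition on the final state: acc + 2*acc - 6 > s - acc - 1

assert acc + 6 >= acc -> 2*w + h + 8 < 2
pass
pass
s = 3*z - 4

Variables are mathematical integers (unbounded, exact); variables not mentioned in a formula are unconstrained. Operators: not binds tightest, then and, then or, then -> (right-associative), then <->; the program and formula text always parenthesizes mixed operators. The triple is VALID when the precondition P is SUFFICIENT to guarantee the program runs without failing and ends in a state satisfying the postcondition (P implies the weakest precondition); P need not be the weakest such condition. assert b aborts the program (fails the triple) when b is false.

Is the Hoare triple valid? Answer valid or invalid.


Working backward. After the program, the postcondition acc + 2*acc - 6 > s - acc - 1 must hold; in canonical form it is 4*acc > s + 5.
Before s := 3*z - 4: 4*acc > 3*z + 1
Before skip: 4*acc > 3*z + 1
Before skip: 4*acc > 3*z + 1
Before assert acc + 6 >= acc -> 2*w + h + 8 < 2: h + 2*w < -6 and 4*acc > 3*z + 1
The weakest precondition is h + 2*w < -6 and 4*acc > 3*z + 1.
Check whether h + 2*w < -6 and 3*z < 11 and acc = 1 implies it.
Countermodel: at the initial state acc = 1, h = -7, w = 0, z = 1, the precondition holds but the weakest precondition fails.
Answer: invalid
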